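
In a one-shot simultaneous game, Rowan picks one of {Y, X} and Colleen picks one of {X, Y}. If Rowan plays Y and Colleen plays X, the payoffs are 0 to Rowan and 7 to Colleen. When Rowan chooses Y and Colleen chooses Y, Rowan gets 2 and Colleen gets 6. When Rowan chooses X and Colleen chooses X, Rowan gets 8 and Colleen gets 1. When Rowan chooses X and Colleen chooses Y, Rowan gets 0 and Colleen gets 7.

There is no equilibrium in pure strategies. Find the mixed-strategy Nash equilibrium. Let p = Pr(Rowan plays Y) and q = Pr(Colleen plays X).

p = 6/7, q = 1/5

Rowan's mix must leave Colleen indifferent between X and Y.
  Colleen's payoff to X: p·7 + (1−p)·1 = 6p + 1
  Colleen's payoff to Y: p·6 + (1−p)·7 = -p + 7
  6p + 1 = -p + 7  ⇒  7p = 6  ⇒  p = 6/7.
For Rowan to be willing to mix, Rowan must be indifferent between Y and X, which pins down Colleen's mix.
  Rowan's payoff to Y: q·0 + (1−q)·2 = -2q + 2
  Rowan's payoff to X: q·8 + (1−q)·0 = 8q
  -2q + 2 = 8q  ⇒  -10q = -2  ⇒  q = 1/5.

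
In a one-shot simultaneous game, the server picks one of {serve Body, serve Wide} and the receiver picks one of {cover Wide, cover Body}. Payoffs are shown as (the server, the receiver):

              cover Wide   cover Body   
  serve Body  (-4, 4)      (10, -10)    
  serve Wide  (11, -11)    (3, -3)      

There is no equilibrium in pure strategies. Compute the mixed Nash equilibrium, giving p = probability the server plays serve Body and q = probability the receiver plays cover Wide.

Set the receiver's expected payoff from cover Wide equal to that from cover Body:
  the receiver's payoff to cover Wide: p·4 + (1−p)·(-11) = 15p - 11
  the receiver's payoff to cover Body: p·(-10) + (1−p)·(-3) = -7p - 3
  15p - 11 = -7p - 3  ⇒  22p = 8  ⇒  p = 4/11.
The server's indifference between serve Body and serve Wide determines the receiver's mixing probability q:
  the server's payoff from serve Body: q·(-4) + (1−q)·10 = -14q + 10
  the server's payoff from serve Wide: q·11 + (1−q)·3 = 8q + 3
  -14q + 10 = 8q + 3  ⇒  -22q = -7  ⇒  q = 7/22.

p = 4/11, q = 7/22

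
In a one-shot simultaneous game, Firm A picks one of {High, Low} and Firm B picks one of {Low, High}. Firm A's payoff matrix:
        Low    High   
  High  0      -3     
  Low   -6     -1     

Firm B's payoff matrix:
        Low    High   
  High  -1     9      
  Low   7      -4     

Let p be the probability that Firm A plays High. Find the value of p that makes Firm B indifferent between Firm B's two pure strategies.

Set Firm B's expected payoff from Low equal to that from High:
  Firm B's expected payoff from Low: p·(-1) + (1−p)·7 = -8p + 7
  Firm B's expected payoff from High: p·9 + (1−p)·(-4) = 13p - 4
  -8p + 7 = 13p - 4  ⇒  -21p = -11  ⇒  p = 11/21.

p = 11/21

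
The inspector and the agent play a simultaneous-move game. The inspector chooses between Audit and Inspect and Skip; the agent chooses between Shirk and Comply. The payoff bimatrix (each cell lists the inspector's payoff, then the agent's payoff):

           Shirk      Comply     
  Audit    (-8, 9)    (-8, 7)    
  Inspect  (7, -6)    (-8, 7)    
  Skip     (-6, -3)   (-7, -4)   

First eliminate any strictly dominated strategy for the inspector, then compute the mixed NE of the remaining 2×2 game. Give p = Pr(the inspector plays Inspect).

p = 1/14

The inspector's strategy Audit is strictly dominated by Skip: -6 > -8 and -7 > -8. Eliminate Audit.
In a mixed equilibrium the agent is indifferent between Shirk and Comply; this condition fixes p.
  the agent's expected payoff from Shirk: p·(-6) + (1−p)·(-3) = -3p - 3
  the agent's expected payoff from Comply: p·7 + (1−p)·(-4) = 11p - 4
  -3p - 3 = 11p - 4  ⇒  -14p = -1  ⇒  p = 1/14.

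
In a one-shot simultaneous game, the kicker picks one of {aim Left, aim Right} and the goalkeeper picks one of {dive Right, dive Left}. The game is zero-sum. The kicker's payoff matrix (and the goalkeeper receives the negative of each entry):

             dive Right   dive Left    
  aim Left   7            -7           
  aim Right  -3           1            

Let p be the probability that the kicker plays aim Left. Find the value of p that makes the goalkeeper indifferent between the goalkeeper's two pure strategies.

Set the goalkeeper's expected payoff from dive Right equal to that from dive Left:
  the goalkeeper's expected payoff from dive Right: p·(-7) + (1−p)·3 = -10p + 3
  the goalkeeper's expected payoff from dive Left: p·7 + (1−p)·(-1) = 8p - 1
  -10p + 3 = 8p - 1  ⇒  -18p = -4  ⇒  p = 2/9.

p = 2/9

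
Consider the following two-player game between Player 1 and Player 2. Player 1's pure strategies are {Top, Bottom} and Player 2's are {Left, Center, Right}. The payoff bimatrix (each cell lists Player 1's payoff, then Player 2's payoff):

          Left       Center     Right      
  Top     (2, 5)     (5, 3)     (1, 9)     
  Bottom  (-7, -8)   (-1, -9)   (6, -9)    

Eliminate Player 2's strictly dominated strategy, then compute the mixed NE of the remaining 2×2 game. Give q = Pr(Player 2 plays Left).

q = 5/14

Player 2's strategy Center is strictly dominated by Left: 5 > 3 and -8 > -9. Eliminate Center.
Set Player 1's expected payoff from Top equal to that from Bottom:
  Player 1's payoff to Top: q·2 + (1−q)·1 = q + 1
  Player 1's payoff to Bottom: q·(-7) + (1−q)·6 = -13q + 6
  q + 1 = -13q + 6  ⇒  14q = 5  ⇒  q = 5/14.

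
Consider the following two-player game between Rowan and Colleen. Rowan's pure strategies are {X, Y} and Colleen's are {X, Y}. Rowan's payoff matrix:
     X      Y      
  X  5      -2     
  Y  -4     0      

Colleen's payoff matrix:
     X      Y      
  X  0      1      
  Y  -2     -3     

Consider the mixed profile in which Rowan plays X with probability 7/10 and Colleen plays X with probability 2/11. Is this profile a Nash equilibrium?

Given Rowan's mix p = 7/10, Colleen's payoff from X is -3/5 but from Y is -1/5. Colleen strictly prefers Y, so Colleen would not mix.
So the proposed profile is not a Nash equilibrium.

No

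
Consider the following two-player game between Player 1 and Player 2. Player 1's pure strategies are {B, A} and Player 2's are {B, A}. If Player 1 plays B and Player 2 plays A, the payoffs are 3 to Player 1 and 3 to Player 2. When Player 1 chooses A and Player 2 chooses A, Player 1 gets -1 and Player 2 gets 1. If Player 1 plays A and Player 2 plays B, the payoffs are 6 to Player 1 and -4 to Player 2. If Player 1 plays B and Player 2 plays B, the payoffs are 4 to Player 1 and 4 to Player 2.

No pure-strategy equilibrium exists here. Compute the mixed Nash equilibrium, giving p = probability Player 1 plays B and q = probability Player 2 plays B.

Player 2's indifference between B and A determines Player 1's mixing probability p:
  Player 2's payoff to B: p·4 + (1−p)·(-4) = 8p - 4
  Player 2's payoff to A: p·3 + (1−p)·1 = 2p + 1
  8p - 4 = 2p + 1  ⇒  6p = 5  ⇒  p = 5/6.
For Player 1 to be willing to mix, Player 1 must be indifferent between B and A, which pins down Player 2's mix.
  Player 1's payoff from B: q·4 + (1−q)·3 = q + 3
  Player 1's payoff from A: q·6 + (1−q)·(-1) = 7q - 1
  q + 3 = 7q - 1  ⇒  -6q = -4  ⇒  q = 2/3.

p = 5/6, q = 2/3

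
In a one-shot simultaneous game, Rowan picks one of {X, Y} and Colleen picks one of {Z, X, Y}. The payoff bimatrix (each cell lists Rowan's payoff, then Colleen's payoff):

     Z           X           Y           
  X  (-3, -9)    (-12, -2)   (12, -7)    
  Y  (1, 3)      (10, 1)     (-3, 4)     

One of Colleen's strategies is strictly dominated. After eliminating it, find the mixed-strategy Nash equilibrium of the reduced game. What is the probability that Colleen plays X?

q = 15/37

Colleen's strategy Z is strictly dominated by Y: -7 > -9 and 4 > 3. Eliminate Z.
Set Rowan's expected payoff from X equal to that from Y:
  Rowan's expected payoff from X: q·(-12) + (1−q)·12 = -24q + 12
  Rowan's expected payoff from Y: q·10 + (1−q)·(-3) = 13q - 3
  -24q + 12 = 13q - 3  ⇒  -37q = -15  ⇒  q = 15/37.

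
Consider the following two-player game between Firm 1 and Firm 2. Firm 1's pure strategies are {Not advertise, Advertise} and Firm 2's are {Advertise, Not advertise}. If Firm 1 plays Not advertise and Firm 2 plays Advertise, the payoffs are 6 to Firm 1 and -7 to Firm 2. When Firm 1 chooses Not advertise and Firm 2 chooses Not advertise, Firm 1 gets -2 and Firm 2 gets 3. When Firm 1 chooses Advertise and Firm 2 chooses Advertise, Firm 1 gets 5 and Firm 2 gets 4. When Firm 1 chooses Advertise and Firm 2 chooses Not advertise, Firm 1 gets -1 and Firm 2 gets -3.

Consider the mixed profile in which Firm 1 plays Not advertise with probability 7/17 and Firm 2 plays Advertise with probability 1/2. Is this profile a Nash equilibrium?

Yes

Check Firm 2's indifference given Firm 1's mix p = 7/17:
  payoff from Advertise = -9/17; payoff from Not advertise = -9/17 — equal.
Check Firm 1's indifference given Firm 2's mix q = 1/2:
  payoff from Not advertise = 2; payoff from Advertise = 2 — equal.
Both players are indifferent, so neither can profitably deviate.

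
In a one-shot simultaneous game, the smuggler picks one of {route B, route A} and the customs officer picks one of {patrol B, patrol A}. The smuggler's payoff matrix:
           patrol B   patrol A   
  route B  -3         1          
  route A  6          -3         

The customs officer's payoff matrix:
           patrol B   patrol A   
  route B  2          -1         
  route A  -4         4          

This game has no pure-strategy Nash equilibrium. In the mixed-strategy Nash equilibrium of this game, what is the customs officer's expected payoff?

4/11

The smuggler's mix must leave the customs officer indifferent between patrol B and patrol A.
  the customs officer's payoff to patrol B: p·2 + (1−p)·(-4) = 6p - 4
  the customs officer's payoff to patrol A: p·(-1) + (1−p)·4 = -5p + 4
  6p - 4 = -5p + 4  ⇒  11p = 8  ⇒  p = 8/11.
At equilibrium the customs officer is indifferent across columns, so the customs officer's payoff equals the payoff from patrol B: (8/11)·2 + (3/11)·(-4) = 4/11.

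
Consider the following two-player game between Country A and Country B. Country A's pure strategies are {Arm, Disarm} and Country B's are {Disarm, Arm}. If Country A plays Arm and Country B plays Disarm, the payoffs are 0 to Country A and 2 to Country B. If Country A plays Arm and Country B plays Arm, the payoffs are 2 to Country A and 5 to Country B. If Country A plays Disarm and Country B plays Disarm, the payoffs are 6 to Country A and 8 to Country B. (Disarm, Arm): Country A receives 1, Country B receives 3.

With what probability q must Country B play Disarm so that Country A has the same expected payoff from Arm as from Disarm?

q = 1/7

For Country A to be willing to mix, Country A must be indifferent between Arm and Disarm, which pins down Country B's mix.
  Country A's payoff to Arm: q·0 + (1−q)·2 = -2q + 2
  Country A's payoff to Disarm: q·6 + (1−q)·1 = 5q + 1
  -2q + 2 = 5q + 1  ⇒  -7q = -1  ⇒  q = 1/7.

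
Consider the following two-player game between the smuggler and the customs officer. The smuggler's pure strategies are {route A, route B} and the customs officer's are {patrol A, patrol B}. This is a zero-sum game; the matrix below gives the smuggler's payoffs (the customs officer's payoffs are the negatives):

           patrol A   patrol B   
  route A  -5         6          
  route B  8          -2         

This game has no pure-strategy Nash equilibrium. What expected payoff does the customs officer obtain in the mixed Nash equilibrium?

-38/21

Set the customs officer's expected payoff from patrol A equal to that from patrol B:
  the customs officer's expected payoff from patrol A: p·5 + (1−p)·(-8) = 13p - 8
  the customs officer's expected payoff from patrol B: p·(-6) + (1−p)·2 = -8p + 2
  13p - 8 = -8p + 2  ⇒  21p = 10  ⇒  p = 10/21.
At equilibrium the customs officer is indifferent across columns, so the customs officer's payoff equals the payoff from patrol A: (10/21)·5 + (11/21)·(-8) = -38/21.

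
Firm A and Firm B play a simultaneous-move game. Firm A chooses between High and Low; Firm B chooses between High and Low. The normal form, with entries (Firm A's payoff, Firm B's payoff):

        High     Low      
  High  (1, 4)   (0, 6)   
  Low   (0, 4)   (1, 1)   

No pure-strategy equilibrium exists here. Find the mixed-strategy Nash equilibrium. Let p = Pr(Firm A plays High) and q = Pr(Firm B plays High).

For Firm B to be willing to mix, Firm B must be indifferent between High and Low, which pins down Firm A's mix.
  Firm B's payoff from High: p·4 + (1−p)·4 = 4
  Firm B's payoff from Low: p·6 + (1−p)·1 = 5p + 1
  4 = 5p + 1  ⇒  -5p = -3  ⇒  p = 3/5.
In a mixed equilibrium Firm A is indifferent between High and Low; this condition fixes q.
  Firm A's payoff to High: q·1 + (1−q)·0 = q
  Firm A's payoff to Low: q·0 + (1−q)·1 = -q + 1
  q = -q + 1  ⇒  2q = 1  ⇒  q = 1/2.

p = 3/5, q = 1/2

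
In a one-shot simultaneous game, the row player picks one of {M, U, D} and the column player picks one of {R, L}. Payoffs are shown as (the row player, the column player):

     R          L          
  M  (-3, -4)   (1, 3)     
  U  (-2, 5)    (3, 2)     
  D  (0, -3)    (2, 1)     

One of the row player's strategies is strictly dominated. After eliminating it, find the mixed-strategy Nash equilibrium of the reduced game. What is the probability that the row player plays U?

The row player's strategy M is strictly dominated by D: 0 > -3 and 2 > 1. Eliminate M.
In a mixed equilibrium the column player is indifferent between R and L; this condition fixes p.
  the column player's payoff to R: p·5 + (1−p)·(-3) = 8p - 3
  the column player's payoff to L: p·2 + (1−p)·1 = p + 1
  8p - 3 = p + 1  ⇒  7p = 4  ⇒  p = 4/7.

p = 4/7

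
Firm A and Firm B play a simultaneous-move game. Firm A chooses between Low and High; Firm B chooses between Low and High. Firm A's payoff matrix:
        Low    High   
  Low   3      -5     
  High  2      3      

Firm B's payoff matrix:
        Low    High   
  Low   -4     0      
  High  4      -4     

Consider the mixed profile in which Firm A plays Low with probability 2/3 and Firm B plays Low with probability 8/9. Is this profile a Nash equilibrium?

Yes

Check Firm B's indifference given Firm A's mix p = 2/3:
  payoff from Low = -4/3; payoff from High = -4/3 — equal.
Check Firm A's indifference given Firm B's mix q = 8/9:
  payoff from Low = 19/9; payoff from High = 19/9 — equal.
Both players are indifferent, so neither can profitably deviate.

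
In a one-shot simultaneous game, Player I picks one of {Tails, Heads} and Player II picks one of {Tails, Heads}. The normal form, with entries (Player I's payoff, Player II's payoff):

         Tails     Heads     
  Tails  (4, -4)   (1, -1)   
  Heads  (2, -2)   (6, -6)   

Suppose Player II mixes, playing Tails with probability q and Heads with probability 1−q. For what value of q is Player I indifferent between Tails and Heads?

q = 5/7

Player II's mix must leave Player I indifferent between Tails and Heads.
  Player I's payoff from Tails: q·4 + (1−q)·1 = 3q + 1
  Player I's payoff from Heads: q·2 + (1−q)·6 = -4q + 6
  3q + 1 = -4q + 6  ⇒  7q = 5  ⇒  q = 5/7.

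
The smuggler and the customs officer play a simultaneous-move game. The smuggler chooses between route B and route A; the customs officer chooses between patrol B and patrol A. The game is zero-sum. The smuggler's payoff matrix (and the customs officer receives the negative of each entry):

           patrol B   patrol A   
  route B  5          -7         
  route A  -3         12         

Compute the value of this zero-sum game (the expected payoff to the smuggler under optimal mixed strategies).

In a mixed equilibrium the smuggler is indifferent between route B and route A; this condition fixes q.
  the smuggler's expected payoff from route B: q·5 + (1−q)·(-7) = 12q - 7
  the smuggler's expected payoff from route A: q·(-3) + (1−q)·12 = -15q + 12
  12q - 7 = -15q + 12  ⇒  27q = 19  ⇒  q = 19/27.
The value is the smuggler's expected payoff against this mix (using route B): (19/27)·5 + (8/27)·(-7) = 13/9.

v = 13/9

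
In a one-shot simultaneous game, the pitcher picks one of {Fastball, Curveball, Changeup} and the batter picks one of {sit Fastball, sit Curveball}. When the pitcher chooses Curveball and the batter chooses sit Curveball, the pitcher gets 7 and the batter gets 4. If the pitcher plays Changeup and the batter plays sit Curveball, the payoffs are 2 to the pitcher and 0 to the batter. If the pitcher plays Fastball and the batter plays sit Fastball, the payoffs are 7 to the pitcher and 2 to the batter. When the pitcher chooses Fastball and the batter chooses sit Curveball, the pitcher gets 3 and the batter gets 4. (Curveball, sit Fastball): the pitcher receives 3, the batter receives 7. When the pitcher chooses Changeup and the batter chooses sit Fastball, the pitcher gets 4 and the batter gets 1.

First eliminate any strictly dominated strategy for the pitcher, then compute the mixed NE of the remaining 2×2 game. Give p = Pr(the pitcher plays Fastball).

p = 3/5

The pitcher's strategy Changeup is strictly dominated by Fastball: 7 > 4 and 3 > 2. Eliminate Changeup.
For the batter to be willing to mix, the batter must be indifferent between sit Fastball and sit Curveball, which pins down the pitcher's mix.
  the batter's payoff from sit Fastball: p·2 + (1−p)·7 = -5p + 7
  the batter's payoff from sit Curveball: p·4 + (1−p)·4 = 4
  -5p + 7 = 4  ⇒  -5p = -3  ⇒  p = 3/5.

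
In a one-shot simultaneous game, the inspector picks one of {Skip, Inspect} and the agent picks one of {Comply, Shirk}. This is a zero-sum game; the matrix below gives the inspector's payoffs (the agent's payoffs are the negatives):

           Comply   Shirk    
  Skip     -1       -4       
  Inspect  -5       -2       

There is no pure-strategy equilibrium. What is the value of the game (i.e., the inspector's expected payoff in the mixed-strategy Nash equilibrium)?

v = -3

Set the inspector's expected payoff from Skip equal to that from Inspect:
  the inspector's payoff from Skip: q·(-1) + (1−q)·(-4) = 3q - 4
  the inspector's payoff from Inspect: q·(-5) + (1−q)·(-2) = -3q - 2
  3q - 4 = -3q - 2  ⇒  6q = 2  ⇒  q = 1/3.
The value is the inspector's expected payoff against this mix (using Skip): (1/3)·(-1) + (2/3)·(-4) = -3.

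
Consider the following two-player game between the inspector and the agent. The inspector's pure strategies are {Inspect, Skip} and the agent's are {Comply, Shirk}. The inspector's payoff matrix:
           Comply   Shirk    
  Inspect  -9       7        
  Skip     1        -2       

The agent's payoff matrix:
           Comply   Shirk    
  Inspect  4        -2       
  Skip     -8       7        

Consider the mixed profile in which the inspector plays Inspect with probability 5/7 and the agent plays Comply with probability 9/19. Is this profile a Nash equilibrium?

Yes

Check the agent's indifference given the inspector's mix p = 5/7:
  payoff from Comply = 4/7; payoff from Shirk = 4/7 — equal.
Check the inspector's indifference given the agent's mix q = 9/19:
  payoff from Inspect = -11/19; payoff from Skip = -11/19 — equal.
Both players are indifferent, so neither can profitably deviate.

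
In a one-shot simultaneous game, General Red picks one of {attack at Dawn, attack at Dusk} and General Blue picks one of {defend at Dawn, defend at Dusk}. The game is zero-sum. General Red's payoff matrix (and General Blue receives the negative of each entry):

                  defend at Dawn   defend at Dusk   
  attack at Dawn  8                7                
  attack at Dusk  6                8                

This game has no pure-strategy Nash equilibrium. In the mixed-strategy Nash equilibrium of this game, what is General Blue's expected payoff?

For General Blue to be willing to mix, General Blue must be indifferent between defend at Dawn and defend at Dusk, which pins down General Red's mix.
  General Blue's payoff to defend at Dawn: p·(-8) + (1−p)·(-6) = -2p - 6
  General Blue's payoff to defend at Dusk: p·(-7) + (1−p)·(-8) = p - 8
  -2p - 6 = p - 8  ⇒  -3p = -2  ⇒  p = 2/3.
At equilibrium General Blue is indifferent across columns, so General Blue's payoff equals the payoff from defend at Dawn: (2/3)·(-8) + (1/3)·(-6) = -22/3.

-22/3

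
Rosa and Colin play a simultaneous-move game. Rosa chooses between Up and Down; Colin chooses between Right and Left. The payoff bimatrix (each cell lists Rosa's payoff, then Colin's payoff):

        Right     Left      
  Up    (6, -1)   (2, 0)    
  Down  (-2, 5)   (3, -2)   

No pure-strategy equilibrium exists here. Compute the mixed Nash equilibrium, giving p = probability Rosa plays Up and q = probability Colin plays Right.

In a mixed equilibrium Colin is indifferent between Right and Left; this condition fixes p.
  Colin's payoff to Right: p·(-1) + (1−p)·5 = -6p + 5
  Colin's payoff to Left: p·0 + (1−p)·(-2) = 2p - 2
  -6p + 5 = 2p - 2  ⇒  -8p = -7  ⇒  p = 7/8.
Colin's mix must leave Rosa indifferent between Up and Down.
  Rosa's payoff to Up: q·6 + (1−q)·2 = 4q + 2
  Rosa's payoff to Down: q·(-2) + (1−q)·3 = -5q + 3
  4q + 2 = -5q + 3  ⇒  9q = 1  ⇒  q = 1/9.

p = 7/8, q = 1/9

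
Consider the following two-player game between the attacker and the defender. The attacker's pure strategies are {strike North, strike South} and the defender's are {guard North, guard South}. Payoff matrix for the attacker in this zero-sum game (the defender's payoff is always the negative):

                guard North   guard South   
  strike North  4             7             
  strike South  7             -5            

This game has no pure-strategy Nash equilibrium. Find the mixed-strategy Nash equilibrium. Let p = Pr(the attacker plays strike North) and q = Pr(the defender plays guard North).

p = 4/5, q = 4/5

The attacker's mix must leave the defender indifferent between guard North and guard South.
  the defender's payoff from guard North: p·(-4) + (1−p)·(-7) = 3p - 7
  the defender's payoff from guard South: p·(-7) + (1−p)·5 = -12p + 5
  3p - 7 = -12p + 5  ⇒  15p = 12  ⇒  p = 4/5.
For the attacker to be willing to mix, the attacker must be indifferent between strike North and strike South, which pins down the defender's mix.
  the attacker's expected payoff from strike North: q·4 + (1−q)·7 = -3q + 7
  the attacker's expected payoff from strike South: q·7 + (1−q)·(-5) = 12q - 5
  -3q + 7 = 12q - 5  ⇒  -15q = -12  ⇒  q = 4/5.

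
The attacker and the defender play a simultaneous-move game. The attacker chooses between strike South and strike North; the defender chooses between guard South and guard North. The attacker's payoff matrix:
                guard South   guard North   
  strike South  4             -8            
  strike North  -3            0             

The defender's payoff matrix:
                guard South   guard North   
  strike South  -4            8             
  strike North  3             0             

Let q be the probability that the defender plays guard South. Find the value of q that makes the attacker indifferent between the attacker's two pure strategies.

The defender's mix must leave the attacker indifferent between strike South and strike North.
  the attacker's payoff from strike South: q·4 + (1−q)·(-8) = 12q - 8
  the attacker's payoff from strike North: q·(-3) + (1−q)·0 = -3q
  12q - 8 = -3q  ⇒  15q = 8  ⇒  q = 8/15.

q = 8/15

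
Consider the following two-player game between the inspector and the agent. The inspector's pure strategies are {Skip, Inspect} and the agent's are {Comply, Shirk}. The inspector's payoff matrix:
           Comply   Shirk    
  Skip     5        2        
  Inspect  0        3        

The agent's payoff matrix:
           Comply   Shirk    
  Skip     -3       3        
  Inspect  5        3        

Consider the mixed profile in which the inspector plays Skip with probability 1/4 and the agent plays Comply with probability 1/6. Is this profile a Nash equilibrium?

Yes

Check the agent's indifference given the inspector's mix p = 1/4:
  payoff from Comply = 3; payoff from Shirk = 3 — equal.
Check the inspector's indifference given the agent's mix q = 1/6:
  payoff from Skip = 5/2; payoff from Inspect = 5/2 — equal.
Both players are indifferent, so neither can profitably deviate.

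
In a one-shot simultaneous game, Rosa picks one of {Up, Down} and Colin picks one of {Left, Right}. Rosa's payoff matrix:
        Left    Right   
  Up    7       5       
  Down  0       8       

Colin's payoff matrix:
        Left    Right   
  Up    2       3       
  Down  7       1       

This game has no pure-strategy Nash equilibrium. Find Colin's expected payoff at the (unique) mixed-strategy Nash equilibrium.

Colin's indifference between Left and Right determines Rosa's mixing probability p:
  Colin's payoff from Left: p·2 + (1−p)·7 = -5p + 7
  Colin's payoff from Right: p·3 + (1−p)·1 = 2p + 1
  -5p + 7 = 2p + 1  ⇒  -7p = -6  ⇒  p = 6/7.
At equilibrium Colin is indifferent across columns, so Colin's payoff equals the payoff from Left: (6/7)·2 + (1/7)·7 = 19/7.

19/7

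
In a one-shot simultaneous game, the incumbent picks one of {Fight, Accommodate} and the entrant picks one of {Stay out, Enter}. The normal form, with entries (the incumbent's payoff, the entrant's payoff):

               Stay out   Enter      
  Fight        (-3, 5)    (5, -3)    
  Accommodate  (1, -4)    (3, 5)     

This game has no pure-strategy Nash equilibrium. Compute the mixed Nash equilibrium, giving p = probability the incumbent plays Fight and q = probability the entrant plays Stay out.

p = 9/17, q = 1/3

For the entrant to be willing to mix, the entrant must be indifferent between Stay out and Enter, which pins down the incumbent's mix.
  the entrant's payoff to Stay out: p·5 + (1−p)·(-4) = 9p - 4
  the entrant's payoff to Enter: p·(-3) + (1−p)·5 = -8p + 5
  9p - 4 = -8p + 5  ⇒  17p = 9  ⇒  p = 9/17.
The incumbent's indifference between Fight and Accommodate determines the entrant's mixing probability q:
  the incumbent's expected payoff from Fight: q·(-3) + (1−q)·5 = -8q + 5
  the incumbent's expected payoff from Accommodate: q·1 + (1−q)·3 = -2q + 3
  -8q + 5 = -2q + 3  ⇒  -6q = -2  ⇒  q = 1/3.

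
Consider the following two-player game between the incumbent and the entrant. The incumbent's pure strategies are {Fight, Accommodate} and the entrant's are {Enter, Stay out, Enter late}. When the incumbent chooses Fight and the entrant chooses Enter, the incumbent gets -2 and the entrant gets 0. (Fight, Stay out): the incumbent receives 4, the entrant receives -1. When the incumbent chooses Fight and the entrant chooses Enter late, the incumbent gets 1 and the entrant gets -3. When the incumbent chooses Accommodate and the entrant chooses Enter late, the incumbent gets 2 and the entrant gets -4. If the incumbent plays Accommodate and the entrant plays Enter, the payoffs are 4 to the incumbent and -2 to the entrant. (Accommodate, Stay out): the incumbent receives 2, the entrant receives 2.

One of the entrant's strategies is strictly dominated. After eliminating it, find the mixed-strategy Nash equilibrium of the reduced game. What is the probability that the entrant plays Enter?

q = 1/4

The entrant's strategy Enter late is strictly dominated by Enter: 0 > -3 and -2 > -4. Eliminate Enter late.
For the incumbent to be willing to mix, the incumbent must be indifferent between Fight and Accommodate, which pins down the entrant's mix.
  the incumbent's expected payoff from Fight: q·(-2) + (1−q)·4 = -6q + 4
  the incumbent's expected payoff from Accommodate: q·4 + (1−q)·2 = 2q + 2
  -6q + 4 = 2q + 2  ⇒  -8q = -2  ⇒  q = 1/4.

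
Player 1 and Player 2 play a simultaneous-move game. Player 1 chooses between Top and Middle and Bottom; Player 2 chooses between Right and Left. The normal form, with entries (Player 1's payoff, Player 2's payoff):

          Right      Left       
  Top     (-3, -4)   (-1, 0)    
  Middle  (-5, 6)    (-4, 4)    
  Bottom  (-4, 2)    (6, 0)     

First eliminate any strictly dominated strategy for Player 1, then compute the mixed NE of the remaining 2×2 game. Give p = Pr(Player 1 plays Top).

p = 1/3

Player 1's strategy Middle is strictly dominated by Top: -3 > -5 and -1 > -4. Eliminate Middle.
In a mixed equilibrium Player 2 is indifferent between Right and Left; this condition fixes p.
  Player 2's expected payoff from Right: p·(-4) + (1−p)·2 = -6p + 2
  Player 2's expected payoff from Left: p·0 + (1−p)·0 = 0
  -6p + 2 = 0  ⇒  -6p = -2  ⇒  p = 1/3.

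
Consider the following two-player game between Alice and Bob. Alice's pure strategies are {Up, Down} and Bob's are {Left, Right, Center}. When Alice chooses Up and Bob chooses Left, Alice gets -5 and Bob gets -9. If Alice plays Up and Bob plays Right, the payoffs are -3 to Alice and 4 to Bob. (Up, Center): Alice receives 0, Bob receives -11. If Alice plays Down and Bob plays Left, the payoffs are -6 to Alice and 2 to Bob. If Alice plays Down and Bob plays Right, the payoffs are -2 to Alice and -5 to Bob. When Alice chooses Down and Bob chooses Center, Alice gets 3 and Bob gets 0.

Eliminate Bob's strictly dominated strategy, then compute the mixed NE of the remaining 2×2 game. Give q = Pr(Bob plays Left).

q = 1/2

Bob's strategy Center is strictly dominated by Left: -9 > -11 and 2 > 0. Eliminate Center.
Bob's mix must leave Alice indifferent between Up and Down.
  Alice's expected payoff from Up: q·(-5) + (1−q)·(-3) = -2q - 3
  Alice's expected payoff from Down: q·(-6) + (1−q)·(-2) = -4q - 2
  -2q - 3 = -4q - 2  ⇒  2q = 1  ⇒  q = 1/2.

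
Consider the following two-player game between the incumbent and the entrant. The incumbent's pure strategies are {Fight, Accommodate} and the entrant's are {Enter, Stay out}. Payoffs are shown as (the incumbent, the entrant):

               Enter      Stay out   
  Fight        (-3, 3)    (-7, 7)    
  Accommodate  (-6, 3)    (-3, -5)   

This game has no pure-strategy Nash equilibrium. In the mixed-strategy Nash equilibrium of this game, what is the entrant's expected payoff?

The incumbent's mix must leave the entrant indifferent between Enter and Stay out.
  the entrant's expected payoff from Enter: p·3 + (1−p)·3 = 3
  the entrant's expected payoff from Stay out: p·7 + (1−p)·(-5) = 12p - 5
  3 = 12p - 5  ⇒  -12p = -8  ⇒  p = 2/3.
At equilibrium the entrant is indifferent across columns, so the entrant's payoff equals the payoff from Enter: (2/3)·3 + (1/3)·3 = 3.

3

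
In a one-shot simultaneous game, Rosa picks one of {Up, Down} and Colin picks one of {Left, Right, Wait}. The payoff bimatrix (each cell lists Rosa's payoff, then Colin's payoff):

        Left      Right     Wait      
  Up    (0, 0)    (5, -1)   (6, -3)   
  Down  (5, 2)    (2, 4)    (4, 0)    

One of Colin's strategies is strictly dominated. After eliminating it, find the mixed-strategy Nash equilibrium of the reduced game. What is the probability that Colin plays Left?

q = 3/8

Colin's strategy Wait is strictly dominated by Left: 0 > -3 and 2 > 0. Eliminate Wait.
For Rosa to be willing to mix, Rosa must be indifferent between Up and Down, which pins down Colin's mix.
  Rosa's payoff to Up: q·0 + (1−q)·5 = -5q + 5
  Rosa's payoff to Down: q·5 + (1−q)·2 = 3q + 2
  -5q + 5 = 3q + 2  ⇒  -8q = -3  ⇒  q = 3/8.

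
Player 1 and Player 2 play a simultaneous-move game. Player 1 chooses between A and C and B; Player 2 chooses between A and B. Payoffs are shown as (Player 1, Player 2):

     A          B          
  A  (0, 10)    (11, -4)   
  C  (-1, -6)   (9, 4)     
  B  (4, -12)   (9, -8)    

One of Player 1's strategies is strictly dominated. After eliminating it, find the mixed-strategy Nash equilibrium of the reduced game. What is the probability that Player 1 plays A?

p = 2/9

Player 1's strategy C is strictly dominated by A: 0 > -1 and 11 > 9. Eliminate C.
For Player 2 to be willing to mix, Player 2 must be indifferent between A and B, which pins down Player 1's mix.
  Player 2's payoff from A: p·10 + (1−p)·(-12) = 22p - 12
  Player 2's payoff from B: p·(-4) + (1−p)·(-8) = 4p - 8
  22p - 12 = 4p - 8  ⇒  18p = 4  ⇒  p = 2/9.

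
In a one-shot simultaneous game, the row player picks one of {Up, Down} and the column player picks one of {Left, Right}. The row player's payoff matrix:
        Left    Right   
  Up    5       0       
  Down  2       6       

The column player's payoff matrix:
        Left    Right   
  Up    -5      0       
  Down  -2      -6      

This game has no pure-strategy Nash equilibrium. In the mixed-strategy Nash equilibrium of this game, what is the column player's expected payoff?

-10/3

In a mixed equilibrium the column player is indifferent between Left and Right; this condition fixes p.
  the column player's payoff from Left: p·(-5) + (1−p)·(-2) = -3p - 2
  the column player's payoff from Right: p·0 + (1−p)·(-6) = 6p - 6
  -3p - 2 = 6p - 6  ⇒  -9p = -4  ⇒  p = 4/9.
At equilibrium the column player is indifferent across columns, so the column player's payoff equals the payoff from Left: (4/9)·(-5) + (5/9)·(-2) = -10/3.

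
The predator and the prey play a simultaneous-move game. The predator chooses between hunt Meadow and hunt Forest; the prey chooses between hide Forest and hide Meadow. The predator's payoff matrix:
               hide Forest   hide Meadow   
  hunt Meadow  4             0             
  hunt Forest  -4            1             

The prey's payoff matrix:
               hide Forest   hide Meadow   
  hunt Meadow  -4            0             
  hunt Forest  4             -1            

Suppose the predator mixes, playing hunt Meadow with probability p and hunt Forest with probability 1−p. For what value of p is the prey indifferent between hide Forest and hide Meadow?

For the prey to be willing to mix, the prey must be indifferent between hide Forest and hide Meadow, which pins down the predator's mix.
  the prey's payoff to hide Forest: p·(-4) + (1−p)·4 = -8p + 4
  the prey's payoff to hide Meadow: p·0 + (1−p)·(-1) = p - 1
  -8p + 4 = p - 1  ⇒  -9p = -5  ⇒  p = 5/9.

p = 5/9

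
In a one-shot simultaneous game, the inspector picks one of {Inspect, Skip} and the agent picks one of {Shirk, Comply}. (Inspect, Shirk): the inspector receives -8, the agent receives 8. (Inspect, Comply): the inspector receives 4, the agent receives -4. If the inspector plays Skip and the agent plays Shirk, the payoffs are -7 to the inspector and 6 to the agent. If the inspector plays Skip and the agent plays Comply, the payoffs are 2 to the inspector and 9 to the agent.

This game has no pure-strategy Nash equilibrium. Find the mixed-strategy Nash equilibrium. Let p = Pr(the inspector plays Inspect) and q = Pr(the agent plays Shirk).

In a mixed equilibrium the agent is indifferent between Shirk and Comply; this condition fixes p.
  the agent's expected payoff from Shirk: p·8 + (1−p)·6 = 2p + 6
  the agent's expected payoff from Comply: p·(-4) + (1−p)·9 = -13p + 9
  2p + 6 = -13p + 9  ⇒  15p = 3  ⇒  p = 1/5.
The inspector's indifference between Inspect and Skip determines the agent's mixing probability q:
  the inspector's payoff to Inspect: q·(-8) + (1−q)·4 = -12q + 4
  the inspector's payoff to Skip: q·(-7) + (1−q)·2 = -9q + 2
  -12q + 4 = -9q + 2  ⇒  -3q = -2  ⇒  q = 2/3.

p = 1/5, q = 2/3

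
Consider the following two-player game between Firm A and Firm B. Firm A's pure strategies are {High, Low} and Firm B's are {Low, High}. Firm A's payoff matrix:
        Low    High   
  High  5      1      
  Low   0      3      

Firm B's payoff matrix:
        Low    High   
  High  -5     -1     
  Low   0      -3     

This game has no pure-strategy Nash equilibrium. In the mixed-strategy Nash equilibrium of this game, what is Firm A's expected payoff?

15/7

In a mixed equilibrium Firm A is indifferent between High and Low; this condition fixes q.
  Firm A's payoff to High: q·5 + (1−q)·1 = 4q + 1
  Firm A's payoff to Low: q·0 + (1−q)·3 = -3q + 3
  4q + 1 = -3q + 3  ⇒  7q = 2  ⇒  q = 2/7.
At equilibrium Firm A is indifferent across rows, so Firm A's payoff equals the payoff from High: (2/7)·5 + (5/7)·1 = 15/7.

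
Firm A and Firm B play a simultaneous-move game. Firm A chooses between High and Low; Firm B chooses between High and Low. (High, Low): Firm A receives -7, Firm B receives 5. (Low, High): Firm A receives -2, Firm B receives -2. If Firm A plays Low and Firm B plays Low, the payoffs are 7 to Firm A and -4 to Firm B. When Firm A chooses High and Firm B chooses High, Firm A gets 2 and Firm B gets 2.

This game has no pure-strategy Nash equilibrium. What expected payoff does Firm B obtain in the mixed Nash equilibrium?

-2/5

Firm B's indifference between High and Low determines Firm A's mixing probability p:
  Firm B's expected payoff from High: p·2 + (1−p)·(-2) = 4p - 2
  Firm B's expected payoff from Low: p·5 + (1−p)·(-4) = 9p - 4
  4p - 2 = 9p - 4  ⇒  -5p = -2  ⇒  p = 2/5.
At equilibrium Firm B is indifferent across columns, so Firm B's payoff equals the payoff from High: (2/5)·2 + (3/5)·(-2) = -2/5.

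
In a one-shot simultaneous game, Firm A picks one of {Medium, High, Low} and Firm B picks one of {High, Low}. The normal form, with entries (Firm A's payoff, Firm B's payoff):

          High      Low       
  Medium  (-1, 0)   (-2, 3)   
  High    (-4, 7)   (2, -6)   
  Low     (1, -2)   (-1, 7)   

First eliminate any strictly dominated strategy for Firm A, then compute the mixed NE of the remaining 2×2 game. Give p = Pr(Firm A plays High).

Firm A's strategy Medium is strictly dominated by Low: 1 > -1 and -1 > -2. Eliminate Medium.
In a mixed equilibrium Firm B is indifferent between High and Low; this condition fixes p.
  Firm B's expected payoff from High: p·7 + (1−p)·(-2) = 9p - 2
  Firm B's expected payoff from Low: p·(-6) + (1−p)·7 = -13p + 7
  9p - 2 = -13p + 7  ⇒  22p = 9  ⇒  p = 9/22.

p = 9/22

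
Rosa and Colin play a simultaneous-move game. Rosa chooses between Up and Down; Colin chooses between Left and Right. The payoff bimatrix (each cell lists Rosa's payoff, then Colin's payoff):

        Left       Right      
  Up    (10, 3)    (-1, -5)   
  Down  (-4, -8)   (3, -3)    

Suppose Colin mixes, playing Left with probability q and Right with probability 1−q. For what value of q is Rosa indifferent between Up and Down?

Colin's mix must leave Rosa indifferent between Up and Down.
  Rosa's expected payoff from Up: q·10 + (1−q)·(-1) = 11q - 1
  Rosa's expected payoff from Down: q·(-4) + (1−q)·3 = -7q + 3
  11q - 1 = -7q + 3  ⇒  18q = 4  ⇒  q = 2/9.

q = 2/9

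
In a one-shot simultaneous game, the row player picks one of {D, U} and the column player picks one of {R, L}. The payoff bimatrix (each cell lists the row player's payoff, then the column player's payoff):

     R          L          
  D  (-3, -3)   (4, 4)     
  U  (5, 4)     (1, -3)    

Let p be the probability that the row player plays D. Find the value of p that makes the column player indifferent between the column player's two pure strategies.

p = 1/2

In a mixed equilibrium the column player is indifferent between R and L; this condition fixes p.
  the column player's payoff to R: p·(-3) + (1−p)·4 = -7p + 4
  the column player's payoff to L: p·4 + (1−p)·(-3) = 7p - 3
  -7p + 4 = 7p - 3  ⇒  -14p = -7  ⇒  p = 1/2.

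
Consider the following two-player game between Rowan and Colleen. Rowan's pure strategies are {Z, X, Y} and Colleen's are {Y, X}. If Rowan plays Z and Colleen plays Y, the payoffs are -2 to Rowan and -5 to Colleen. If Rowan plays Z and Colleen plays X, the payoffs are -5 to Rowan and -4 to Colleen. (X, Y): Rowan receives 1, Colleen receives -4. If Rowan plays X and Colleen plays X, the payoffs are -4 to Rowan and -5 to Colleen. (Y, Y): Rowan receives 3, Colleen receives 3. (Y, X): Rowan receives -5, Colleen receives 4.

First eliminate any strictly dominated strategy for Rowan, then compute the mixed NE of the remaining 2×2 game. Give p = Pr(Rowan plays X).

p = 1/2

Rowan's strategy Z is strictly dominated by X: 1 > -2 and -4 > -5. Eliminate Z.
Rowan's mix must leave Colleen indifferent between Y and X.
  Colleen's expected payoff from Y: p·(-4) + (1−p)·3 = -7p + 3
  Colleen's expected payoff from X: p·(-5) + (1−p)·4 = -9p + 4
  -7p + 3 = -9p + 4  ⇒  2p = 1  ⇒  p = 1/2.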